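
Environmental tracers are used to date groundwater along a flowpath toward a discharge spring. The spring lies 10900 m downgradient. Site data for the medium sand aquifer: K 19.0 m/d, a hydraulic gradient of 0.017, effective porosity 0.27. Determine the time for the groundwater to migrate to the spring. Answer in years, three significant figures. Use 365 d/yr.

q = Ki = 19.0 × 0.017 = 0.3230 m/d
v_s = q/n_e = 0.3230/0.27 = 1.196 m/d
t = L / v = 10900 / 1.196 = 9111 d
   = 9111 / 365 = 25.0 yr

25.0 years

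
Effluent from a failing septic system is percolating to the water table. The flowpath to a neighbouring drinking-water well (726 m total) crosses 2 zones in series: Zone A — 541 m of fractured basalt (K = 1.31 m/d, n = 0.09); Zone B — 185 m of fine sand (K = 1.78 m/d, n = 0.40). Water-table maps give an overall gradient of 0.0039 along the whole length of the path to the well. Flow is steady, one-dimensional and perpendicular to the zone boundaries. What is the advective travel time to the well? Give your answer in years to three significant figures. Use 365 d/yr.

Continuity: the same q passes through each zone, so ΔH = q·Σ(L_j/K_j) — the zones act as resistances in series.
Σ(L/K) = 541/1.31 + 185/1.78 = 413.0 + 103.9 = 516.9 d
K_eq = L_total / Σ(L/K) = 726 / 516.9 = 1.405 m/d
q = K_eq · i = 1.405 × 0.0039 = 0.005478 m/d (same in every zone)
Zone A: v = q/n = 0.005478/0.09 = 0.06086 m/d → t_A = 541/0.06086 = 8889 d
Zone B: v = q/n = 0.005478/0.40 = 0.01369 m/d → t_B = 185/0.01369 = 13510 d
Total t = 8889 + 13510 = 22400 d
   = 22400 / 365 = 61.4 yr

61.4 years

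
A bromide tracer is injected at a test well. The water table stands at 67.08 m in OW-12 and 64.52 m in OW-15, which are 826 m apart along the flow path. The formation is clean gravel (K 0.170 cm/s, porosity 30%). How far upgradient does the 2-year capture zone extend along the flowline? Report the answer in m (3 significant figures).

1110 m

Hydraulic gradient i = (67.08 − 64.52) / 826 = 2.56 / 826 = 0.003099
K = 0.170 cm/s × 864 = 146.9 m/d
Specific discharge q = 146.9 × 0.003099 = 0.4552 m/d
v_s = q/n_e = 0.4552/0.30 = 1.517 m/d
T = 2 yr × 365 = 730 d
L = v × T = 1.517 × 730 = 1108 m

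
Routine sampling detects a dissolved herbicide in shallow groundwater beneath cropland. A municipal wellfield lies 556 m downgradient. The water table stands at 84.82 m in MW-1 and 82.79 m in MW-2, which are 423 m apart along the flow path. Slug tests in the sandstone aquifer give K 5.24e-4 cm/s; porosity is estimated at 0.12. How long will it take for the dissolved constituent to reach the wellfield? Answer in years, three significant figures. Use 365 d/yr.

84.1 years

Hydraulic gradient i = (84.82 − 82.79) / 423 = 2.03 / 423 = 0.004799
K = 5.24e-4 cm/s × 864 = 0.4527 m/d
Specific discharge q = 0.4527 × 0.004799 = 0.002173 m/d
v = Ki/n = 0.4527·0.004799/0.12 = 0.01811 m/d
t = L / v = 556 / 0.01811 = 30710 d
   = 30710 / 365 = 84.1 yr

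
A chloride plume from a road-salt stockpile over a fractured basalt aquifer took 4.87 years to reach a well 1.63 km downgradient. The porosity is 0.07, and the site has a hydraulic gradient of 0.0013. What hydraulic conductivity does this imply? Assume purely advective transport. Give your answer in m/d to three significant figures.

49.4 m/d

t = 4.87 years = 1778 d
L = 1.63 km = 1630 m
v = L / t = 1630 / 1778 = 0.9170 m/d
K = v · n / i = 0.9170 × 0.07 / 0.0013 = 49.4 m/d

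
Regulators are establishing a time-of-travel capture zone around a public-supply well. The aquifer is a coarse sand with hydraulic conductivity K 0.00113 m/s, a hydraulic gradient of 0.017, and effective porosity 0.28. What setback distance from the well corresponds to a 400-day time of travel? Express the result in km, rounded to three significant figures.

K = 0.00113 m/s × 86400 s/d = 97.63 m/d
Specific discharge q = 97.63 × 0.017 = 1.660 m/d
v = Ki/n = 97.63·0.017/0.28 = 5.928 m/d
L = v × T = 5.928 × 400 = 2371 m
   = 2.37 km

2.37 km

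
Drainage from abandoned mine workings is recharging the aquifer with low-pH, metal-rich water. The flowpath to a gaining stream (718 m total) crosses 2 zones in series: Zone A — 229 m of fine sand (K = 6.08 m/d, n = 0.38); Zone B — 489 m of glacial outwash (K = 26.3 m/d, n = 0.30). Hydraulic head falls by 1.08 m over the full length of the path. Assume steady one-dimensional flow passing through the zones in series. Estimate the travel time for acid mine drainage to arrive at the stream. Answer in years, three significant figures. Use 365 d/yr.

Steady 1-D flow in series ⇒ the Darcy flux q is identical in every zone and the zone head losses add (resistances L/K in series).
Σ(L/K) = 229/6.08 + 489/26.3 = 37.66 + 18.59 = 56.26 d
q = ΔH / Σ(L/K) = 1.08 / 56.26 = 0.01920 m/d (same in every zone)
Zone A: v = q/n = 0.01920/0.38 = 0.05052 m/d → t_A = 229/0.05052 = 4533 d
Zone B: v = q/n = 0.01920/0.30 = 0.06399 m/d → t_B = 489/0.06399 = 7642 d
Total t = 4533 + 7642 = 12170 d
   = 12170 / 365 = 33.4 yr

33.4 years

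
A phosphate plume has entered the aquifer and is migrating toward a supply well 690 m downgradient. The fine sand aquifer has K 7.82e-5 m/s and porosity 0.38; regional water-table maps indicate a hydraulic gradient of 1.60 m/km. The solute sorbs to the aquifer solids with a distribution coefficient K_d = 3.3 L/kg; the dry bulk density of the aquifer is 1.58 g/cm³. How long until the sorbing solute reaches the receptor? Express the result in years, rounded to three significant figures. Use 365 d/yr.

K = 7.82e-5 m/s × 86400 s/d = 6.756 m/d
Darcy flux q = K·i = 6.756 × 0.0016 = 0.01081 m/d
Average linear velocity = 0.01081 / 0.38 = 0.02845 m/d
Retardation R = 1 + ρ_b·K_d/n = 1 + 1.58×3.3/0.38 = 14.72
Contaminant velocity v_c = v/R = 0.02845/14.72 = 0.001932 m/d
t = L/v_c = 690/0.001932 = 357100 d
   = 357100/365 = 978 yr

978 years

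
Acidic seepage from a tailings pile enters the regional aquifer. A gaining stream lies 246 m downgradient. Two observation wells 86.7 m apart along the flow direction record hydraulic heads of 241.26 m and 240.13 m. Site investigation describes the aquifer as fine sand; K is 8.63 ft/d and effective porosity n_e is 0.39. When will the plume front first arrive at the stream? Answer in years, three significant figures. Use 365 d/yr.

7.67 years

Hydraulic gradient i = (241.26 − 240.13) / 86.7 = 1.13 / 86.7 = 0.01303
K = 8.63 ft/d × 0.3048 = 2.630 m/d
q = Ki = 2.630 × 0.01303 = 0.03428 m/d
Seepage velocity v = q / n = 0.03428 / 0.39 = 0.08791 m/d
t = L / v = 246 / 0.08791 = 2798 d
   = 2798 / 365 = 7.67 yr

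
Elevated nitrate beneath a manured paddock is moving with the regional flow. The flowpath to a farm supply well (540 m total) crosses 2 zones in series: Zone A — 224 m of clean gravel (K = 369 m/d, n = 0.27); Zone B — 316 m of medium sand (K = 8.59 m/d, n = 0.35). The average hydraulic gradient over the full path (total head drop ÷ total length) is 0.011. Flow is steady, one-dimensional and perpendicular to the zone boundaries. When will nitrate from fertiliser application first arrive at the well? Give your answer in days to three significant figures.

1080 days

Continuity: the same q passes through each zone, so ΔH = q·Σ(L_j/K_j) — the zones act as resistances in series.
Σ(L/K) = 224/369 + 316/8.59 = 0.6070 + 36.79 = 37.39 d
K_eq = L_total / Σ(L/K) = 540 / 37.39 = 14.44 m/d
q = K_eq · i = 14.44 × 0.011 = 0.1588 m/d (same in every zone)
Zone A: v = q/n = 0.1588/0.27 = 0.5883 m/d → t_A = 224/0.5883 = 380.7 d
Zone B: v = q/n = 0.1588/0.35 = 0.4539 m/d → t_B = 316/0.4539 = 696.3 d
Total t = 380.7 + 696.3 = 1077 d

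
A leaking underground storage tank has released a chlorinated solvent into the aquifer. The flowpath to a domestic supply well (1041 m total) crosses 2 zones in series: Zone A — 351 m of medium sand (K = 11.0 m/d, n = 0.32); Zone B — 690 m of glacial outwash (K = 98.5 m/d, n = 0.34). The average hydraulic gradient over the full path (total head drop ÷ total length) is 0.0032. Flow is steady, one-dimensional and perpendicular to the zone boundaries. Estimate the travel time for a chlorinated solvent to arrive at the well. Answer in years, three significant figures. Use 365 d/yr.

Steady 1-D flow in series ⇒ the Darcy flux q is identical in every zone and the zone head losses add (resistances L/K in series).
Σ(L/K) = 351/11.0 + 690/98.5 = 31.91 + 7.005 = 38.91 d
K_eq = L_total / Σ(L/K) = 1041 / 38.91 = 26.75 m/d
q = K_eq · i = 26.75 × 0.0032 = 0.08560 m/d (same in every zone)
Zone A: v = q/n = 0.08560/0.32 = 0.2675 m/d → t_A = 351/0.2675 = 1312 d
Zone B: v = q/n = 0.08560/0.34 = 0.2518 m/d → t_B = 690/0.2518 = 2741 d
Total t = 1312 + 2741 = 4053 d
   = 4053 / 365 = 11.1 yr

11.1 years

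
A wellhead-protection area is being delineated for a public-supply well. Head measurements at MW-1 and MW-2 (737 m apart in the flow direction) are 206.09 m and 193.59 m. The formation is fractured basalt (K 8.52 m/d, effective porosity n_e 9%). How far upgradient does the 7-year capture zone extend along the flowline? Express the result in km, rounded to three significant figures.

Hydraulic gradient i = (206.09 − 193.59) / 737 = 12.50 / 737 = 0.01696
Specific discharge q = 8.52 × 0.01696 = 0.1445 m/d
Average linear velocity = 0.1445 / 0.09 = 1.606 m/d
T = 7 yr × 365 = 2555 d
L = v × T = 1.606 × 2555 = 4102 m
   = 4.10 km

4.10 km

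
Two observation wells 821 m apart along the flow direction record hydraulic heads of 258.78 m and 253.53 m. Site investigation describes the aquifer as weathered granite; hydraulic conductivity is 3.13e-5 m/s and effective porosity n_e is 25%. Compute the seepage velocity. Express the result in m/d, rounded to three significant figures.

Hydraulic gradient i = (258.78 − 253.53) / 821 = 5.25 / 821 = 0.006395
K = 3.13e-5 m/s × 86400 s/d = 2.704 m/d
Specific discharge q = 2.704 × 0.006395 = 0.01729 m/d
Average linear velocity = 0.01729 / 0.25 = 0.06917 m/d

0.0692 m/d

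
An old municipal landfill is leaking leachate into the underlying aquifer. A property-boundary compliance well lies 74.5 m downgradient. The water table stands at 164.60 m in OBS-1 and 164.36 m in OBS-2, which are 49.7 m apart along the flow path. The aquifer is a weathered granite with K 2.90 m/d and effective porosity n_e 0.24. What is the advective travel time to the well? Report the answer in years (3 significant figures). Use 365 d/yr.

Hydraulic gradient i = (164.60 − 164.36) / 49.7 = 0.24 / 49.7 = 0.004829
Specific discharge q = 2.90 × 0.004829 = 0.01400 m/d
v_s = q/n_e = 0.01400/0.24 = 0.05835 m/d
t = L / v = 74.5 / 0.05835 = 1277 d
   = 1277 / 365 = 3.50 yr

3.50 years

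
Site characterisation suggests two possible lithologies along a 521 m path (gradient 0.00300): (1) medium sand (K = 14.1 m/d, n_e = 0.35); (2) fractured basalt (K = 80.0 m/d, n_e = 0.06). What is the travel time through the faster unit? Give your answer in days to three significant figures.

130 days

Unit 1 (medium sand): v = 14.1×0.0030/0.35 = 0.1209 m/d, t = 521/0.1209 = 4311 d
Unit 2 (fractured basalt): v = 80.0×0.0030/0.06 = 4.000 m/d, t = 521/4.000 = 130.3 d
Faster unit: t = 130 d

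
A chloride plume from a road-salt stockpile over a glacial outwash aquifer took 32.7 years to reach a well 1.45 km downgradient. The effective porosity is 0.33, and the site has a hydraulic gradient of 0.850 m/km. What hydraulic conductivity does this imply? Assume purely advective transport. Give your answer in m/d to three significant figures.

47.2 m/d

t = 32.7 years = 11940 d
L = 1.45 km = 1450 m
v = L / t = 1450 / 11940 = 0.1215 m/d
K = v · n / i = 0.1215 × 0.33 / 8.5e-4 = 47.2 m/d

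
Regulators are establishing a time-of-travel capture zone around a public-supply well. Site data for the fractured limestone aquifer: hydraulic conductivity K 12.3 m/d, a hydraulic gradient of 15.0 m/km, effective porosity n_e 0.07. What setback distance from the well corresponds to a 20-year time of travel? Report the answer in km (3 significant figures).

19.2 km

Specific discharge q = 12.3 × 0.015 = 0.1845 m/d
Seepage velocity v = q / n = 0.1845 / 0.07 = 2.636 m/d
T = 20 yr × 365 = 7300 d
L = v × T = 2.636 × 7300 = 19240 m
   = 19.2 km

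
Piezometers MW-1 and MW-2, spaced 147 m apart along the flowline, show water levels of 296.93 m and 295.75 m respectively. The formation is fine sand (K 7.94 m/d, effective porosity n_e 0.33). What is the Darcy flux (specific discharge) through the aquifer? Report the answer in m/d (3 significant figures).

0.0637 m/d

Hydraulic gradient i = (296.93 − 295.75) / 147 = 1.18 / 147 = 0.008027
Specific discharge q = 7.94 × 0.008027 = 0.06374 m/d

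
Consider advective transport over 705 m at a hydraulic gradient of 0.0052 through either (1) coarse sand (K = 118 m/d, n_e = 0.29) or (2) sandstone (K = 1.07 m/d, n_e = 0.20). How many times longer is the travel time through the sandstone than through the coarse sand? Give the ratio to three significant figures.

Unit 1 (coarse sand): v = 118×0.0052/0.29 = 2.116 m/d, t = 705/2.116 = 333.2 d
Unit 2 (sandstone): v = 1.07×0.0052/0.20 = 0.02782 m/d, t = 705/0.02782 = 25340 d
t(sandstone) / t(coarse sand) = 25340/333.2 = 76.1

76.1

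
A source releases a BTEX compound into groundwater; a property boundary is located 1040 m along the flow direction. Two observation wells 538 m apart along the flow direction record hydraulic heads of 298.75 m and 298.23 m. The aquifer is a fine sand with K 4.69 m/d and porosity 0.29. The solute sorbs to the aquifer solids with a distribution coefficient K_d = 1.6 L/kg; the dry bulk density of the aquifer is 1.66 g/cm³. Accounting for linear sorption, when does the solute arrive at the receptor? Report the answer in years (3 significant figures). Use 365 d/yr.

Hydraulic gradient i = (298.75 − 298.23) / 538 = 0.52 / 538 = 9.665e-4
Specific discharge q = 4.69 × 9.665e-4 = 0.004533 m/d
v = Ki/n = 4.69·9.665e-4/0.29 = 0.01563 m/d
Retardation R = 1 + ρ_b·K_d/n = 1 + 1.66×1.6/0.29 = 10.16
Contaminant velocity v_c = v/R = 0.01563/10.16 = 0.001539 m/d
t = L/v_c = 1040/0.001539 = 675900 d
   = 675900/365 = 1850 yr

1850 years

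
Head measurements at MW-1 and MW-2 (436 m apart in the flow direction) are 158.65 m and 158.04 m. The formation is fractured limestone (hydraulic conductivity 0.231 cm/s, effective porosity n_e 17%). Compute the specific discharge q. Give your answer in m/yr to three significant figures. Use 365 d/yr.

102 m/yr

Hydraulic gradient i = (158.65 − 158.04) / 436 = 0.61 / 436 = 0.001399
K = 0.231 cm/s × 864 = 199.6 m/d
q = Ki = 199.6 × 0.001399 = 0.2792 m/d
   = 0.2792 × 365 = 102 m/yr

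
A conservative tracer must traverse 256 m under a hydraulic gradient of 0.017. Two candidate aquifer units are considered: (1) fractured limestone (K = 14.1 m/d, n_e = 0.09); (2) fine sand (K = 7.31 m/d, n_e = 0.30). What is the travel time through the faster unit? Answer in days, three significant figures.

96.1 days

Unit 1 (fractured limestone): v = 14.1×0.017/0.09 = 2.663 m/d, t = 256/2.663 = 96.12 d
Unit 2 (fine sand): v = 7.31×0.017/0.30 = 0.4142 m/d, t = 256/0.4142 = 618.0 d
Faster unit: t = 96.1 d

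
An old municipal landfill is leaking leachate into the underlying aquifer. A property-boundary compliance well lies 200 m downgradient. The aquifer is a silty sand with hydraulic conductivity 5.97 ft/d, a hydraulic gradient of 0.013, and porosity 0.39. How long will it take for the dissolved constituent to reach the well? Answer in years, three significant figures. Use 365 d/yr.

9.03 years

K = 5.97 ft/d × 0.3048 = 1.820 m/d
Specific discharge q = 1.820 × 0.013 = 0.02366 m/d
Average linear velocity = 0.02366 / 0.39 = 0.06066 m/d
t = L / v = 200 / 0.06066 = 3297 d
   = 3297 / 365 = 9.03 yr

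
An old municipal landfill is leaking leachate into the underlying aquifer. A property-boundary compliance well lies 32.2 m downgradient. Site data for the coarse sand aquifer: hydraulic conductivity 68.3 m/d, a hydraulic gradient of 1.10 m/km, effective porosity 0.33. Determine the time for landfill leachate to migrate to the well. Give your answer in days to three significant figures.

q = Ki = 68.3 × 0.0011 = 0.07513 m/d
v = Ki/n = 68.3·0.0011/0.33 = 0.2277 m/d
t = L / v = 32.2 / 0.2277 = 141.4 d

141 days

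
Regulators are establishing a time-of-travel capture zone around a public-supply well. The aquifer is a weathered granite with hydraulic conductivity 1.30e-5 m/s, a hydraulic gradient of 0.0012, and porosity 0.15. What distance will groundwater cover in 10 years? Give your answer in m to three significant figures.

32.8 m

K = 1.30e-5 m/s × 86400 s/d = 1.123 m/d
Specific discharge q = 1.123 × 0.0012 = 0.001348 m/d
v = Ki/n = 1.123·0.0012/0.15 = 0.008986 m/d
T = 10 yr × 365 = 3650 d
L = v × T = 0.008986 × 3650 = 32.80 m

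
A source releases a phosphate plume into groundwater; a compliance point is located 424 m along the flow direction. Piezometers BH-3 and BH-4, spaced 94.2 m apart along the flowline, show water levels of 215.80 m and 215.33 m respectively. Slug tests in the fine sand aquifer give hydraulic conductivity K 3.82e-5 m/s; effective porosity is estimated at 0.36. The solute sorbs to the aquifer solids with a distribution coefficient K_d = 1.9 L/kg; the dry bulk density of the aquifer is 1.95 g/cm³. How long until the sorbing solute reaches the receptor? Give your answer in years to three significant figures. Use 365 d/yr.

Hydraulic gradient i = (215.80 − 215.33) / 94.2 = 0.47 / 94.2 = 0.004989
K = 3.82e-5 m/s × 86400 s/d = 3.300 m/d
Specific discharge q = 3.300 × 0.004989 = 0.01647 m/d
Average linear velocity = 0.01647 / 0.36 = 0.04574 m/d
Retardation R = 1 + ρ_b·K_d/n = 1 + 1.95×1.9/0.36 = 11.29
Contaminant velocity v_c = v/R = 0.04574/11.29 = 0.004051 m/d
t = L/v_c = 424/0.004051 = 104700 d
   = 104700/365 = 287 yr

287 years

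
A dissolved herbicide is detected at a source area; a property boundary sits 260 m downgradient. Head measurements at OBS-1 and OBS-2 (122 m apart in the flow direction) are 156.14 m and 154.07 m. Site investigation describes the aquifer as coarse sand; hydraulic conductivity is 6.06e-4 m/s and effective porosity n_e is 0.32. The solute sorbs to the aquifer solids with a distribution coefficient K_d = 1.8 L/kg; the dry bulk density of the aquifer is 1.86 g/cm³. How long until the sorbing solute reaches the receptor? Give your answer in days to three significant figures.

Hydraulic gradient i = (156.14 − 154.07) / 122 = 2.07 / 122 = 0.01697
K = 6.06e-4 m/s × 86400 s/d = 52.36 m/d
Specific discharge q = 52.36 × 0.01697 = 0.8884 m/d
Average linear velocity = 0.8884 / 0.32 = 2.776 m/d
Retardation R = 1 + ρ_b·K_d/n = 1 + 1.86×1.8/0.32 = 11.46
Contaminant velocity v_c = v/R = 2.776/11.46 = 0.2422 m/d
t = L/v_c = 260/0.2422 = 1074 d

1070 days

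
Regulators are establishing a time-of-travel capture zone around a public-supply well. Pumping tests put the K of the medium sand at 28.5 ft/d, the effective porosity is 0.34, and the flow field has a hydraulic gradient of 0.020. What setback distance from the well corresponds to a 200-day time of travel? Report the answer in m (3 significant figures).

K = 28.5 ft/d × 0.3048 = 8.687 m/d
Specific discharge q = 8.687 × 0.020 = 0.1737 m/d
Average linear velocity = 0.1737 / 0.34 = 0.5110 m/d
L = v × T = 0.5110 × 200 = 102.2 m

102 m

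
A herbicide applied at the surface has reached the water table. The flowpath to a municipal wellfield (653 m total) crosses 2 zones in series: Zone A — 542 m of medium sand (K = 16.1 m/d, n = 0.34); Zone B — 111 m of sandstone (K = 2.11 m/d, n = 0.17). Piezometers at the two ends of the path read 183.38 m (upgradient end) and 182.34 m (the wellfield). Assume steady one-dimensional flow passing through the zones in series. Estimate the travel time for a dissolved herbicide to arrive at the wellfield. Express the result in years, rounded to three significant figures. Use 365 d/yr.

46.2 years

Total head drop ΔH = 183.38 − 182.34 = 1.04 m
Continuity: the same q passes through each zone, so ΔH = q·Σ(L_j/K_j) — the zones act as resistances in series.
Σ(L/K) = 542/16.1 + 111/2.11 = 33.66 + 52.61 = 86.27 d
q = ΔH / Σ(L/K) = 1.04 / 86.27 = 0.01206 m/d (same in every zone)
Zone A: v = q/n = 0.01206/0.34 = 0.03546 m/d → t_A = 542/0.03546 = 15290 d
Zone B: v = q/n = 0.01206/0.17 = 0.07091 m/d → t_B = 111/0.07091 = 1565 d
Total t = 15290 + 1565 = 16850 d
   = 16850 / 365 = 46.2 yr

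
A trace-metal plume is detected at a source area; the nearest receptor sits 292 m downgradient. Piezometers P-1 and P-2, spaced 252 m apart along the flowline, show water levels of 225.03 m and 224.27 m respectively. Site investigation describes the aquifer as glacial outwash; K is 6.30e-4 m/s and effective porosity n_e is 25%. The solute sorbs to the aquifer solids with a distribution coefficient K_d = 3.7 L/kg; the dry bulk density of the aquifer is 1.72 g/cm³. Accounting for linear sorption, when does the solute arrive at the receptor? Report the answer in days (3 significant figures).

Hydraulic gradient i = (225.03 − 224.27) / 252 = 0.76 / 252 = 0.003016
K = 6.30e-4 m/s × 86400 s/d = 54.43 m/d
Darcy flux q = K·i = 54.43 × 0.003016 = 0.1642 m/d
v = Ki/n = 54.43·0.003016/0.25 = 0.6566 m/d
Retardation R = 1 + ρ_b·K_d/n = 1 + 1.72×3.7/0.25 = 26.46
Contaminant velocity v_c = v/R = 0.6566/26.46 = 0.02482 m/d
t = L/v_c = 292/0.02482 = 11760 d

11800 days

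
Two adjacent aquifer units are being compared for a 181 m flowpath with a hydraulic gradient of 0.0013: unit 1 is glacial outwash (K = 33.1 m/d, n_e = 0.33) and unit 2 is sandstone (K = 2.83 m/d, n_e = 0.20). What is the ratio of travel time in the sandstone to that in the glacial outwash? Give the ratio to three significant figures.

7.09

Unit 1 (glacial outwash): v = 33.1×0.0013/0.33 = 0.1304 m/d, t = 181/0.1304 = 1388 d
Unit 2 (sandstone): v = 2.83×0.0013/0.20 = 0.01839 m/d, t = 181/0.01839 = 9840 d
t(sandstone) / t(glacial outwash) = 9840/1388 = 7.09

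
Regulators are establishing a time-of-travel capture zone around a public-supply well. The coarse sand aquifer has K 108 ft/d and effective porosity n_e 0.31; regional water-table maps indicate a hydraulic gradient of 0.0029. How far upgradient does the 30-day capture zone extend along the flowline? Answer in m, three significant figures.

K = 108 ft/d × 0.3048 = 32.92 m/d
q = Ki = 32.92 × 0.0029 = 0.09546 m/d
v_s = q/n_e = 0.09546/0.31 = 0.3079 m/d
L = v × T = 0.3079 × 30 = 9.238 m

9.24 m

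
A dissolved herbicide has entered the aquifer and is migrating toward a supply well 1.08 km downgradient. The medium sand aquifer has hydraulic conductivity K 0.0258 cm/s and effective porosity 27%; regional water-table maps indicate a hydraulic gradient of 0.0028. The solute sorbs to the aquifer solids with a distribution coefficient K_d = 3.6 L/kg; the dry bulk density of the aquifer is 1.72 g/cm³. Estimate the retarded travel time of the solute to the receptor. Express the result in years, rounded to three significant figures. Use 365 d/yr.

306 years

K = 0.0258 cm/s × 864 = 22.29 m/d
Specific discharge q = 22.29 × 0.0028 = 0.06242 m/d
v = Ki/n = 22.29·0.0028/0.27 = 0.2312 m/d
Retardation R = 1 + ρ_b·K_d/n = 1 + 1.72×3.6/0.27 = 23.93
Contaminant velocity v_c = v/R = 0.2312/23.93 = 0.009659 m/d
L = 1.08 km = 1080 m
t = L/v_c = 1080/0.009659 = 111800 d
   = 111800/365 = 306 yr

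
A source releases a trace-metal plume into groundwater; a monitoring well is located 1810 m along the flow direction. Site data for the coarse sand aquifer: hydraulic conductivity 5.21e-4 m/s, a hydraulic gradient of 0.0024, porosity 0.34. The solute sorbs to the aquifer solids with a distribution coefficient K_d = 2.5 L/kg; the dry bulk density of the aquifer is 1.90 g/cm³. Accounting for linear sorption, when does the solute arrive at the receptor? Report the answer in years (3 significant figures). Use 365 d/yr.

K = 5.21e-4 m/s × 86400 s/d = 45.01 m/d
Specific discharge q = 45.01 × 0.0024 = 0.1080 m/d
v = Ki/n = 45.01·0.0024/0.34 = 0.3177 m/d
Retardation R = 1 + ρ_b·K_d/n = 1 + 1.90×2.5/0.34 = 14.97
Contaminant velocity v_c = v/R = 0.3177/14.97 = 0.02122 m/d
t = L/v_c = 1810/0.02122 = 85280 d
   = 85280/365 = 234 yr

234 years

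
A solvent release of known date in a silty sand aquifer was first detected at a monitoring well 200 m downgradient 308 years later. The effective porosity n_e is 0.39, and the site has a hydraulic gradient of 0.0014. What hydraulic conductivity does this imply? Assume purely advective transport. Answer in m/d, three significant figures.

0.496 m/d

t = 308 years = 112400 d
v = L / t = 200 / 112400 = 0.001779 m/d
K = v · n / i = 0.001779 × 0.39 / 0.0014 = 0.496 m/d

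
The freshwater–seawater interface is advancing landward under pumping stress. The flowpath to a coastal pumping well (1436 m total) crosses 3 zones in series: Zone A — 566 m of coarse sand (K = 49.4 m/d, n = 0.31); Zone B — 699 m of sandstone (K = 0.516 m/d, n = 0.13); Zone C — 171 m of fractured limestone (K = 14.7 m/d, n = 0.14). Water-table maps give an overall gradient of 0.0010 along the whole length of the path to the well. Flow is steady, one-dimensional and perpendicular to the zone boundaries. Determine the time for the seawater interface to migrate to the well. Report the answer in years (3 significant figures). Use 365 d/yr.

For zones in series the flux q is common to all zones; the equivalent conductivity is the harmonic (thickness-weighted) mean, K_eq = L_total / Σ(L_j/K_j).
Σ(L/K) = 566/49.4 + 699/0.516 + 171/14.7 = 11.46 + 1355 + 11.63 = 1378 d
K_eq = L_total / Σ(L/K) = 1436 / 1378 = 1.042 m/d
q = K_eq · i = 1.042 × 0.0010 = 0.001042 m/d (same in every zone)
Zone A: v = q/n = 0.001042/0.31 = 0.003362 m/d → t_A = 566/0.003362 = 168300 d
Zone B: v = q/n = 0.001042/0.13 = 0.008018 m/d → t_B = 699/0.008018 = 87180 d
Zone C: v = q/n = 0.001042/0.14 = 0.007445 m/d → t_C = 171/0.007445 = 22970 d
Total t = 168300 + 87180 + 22970 = 278500 d
   = 278500 / 365 = 763 yr

763 years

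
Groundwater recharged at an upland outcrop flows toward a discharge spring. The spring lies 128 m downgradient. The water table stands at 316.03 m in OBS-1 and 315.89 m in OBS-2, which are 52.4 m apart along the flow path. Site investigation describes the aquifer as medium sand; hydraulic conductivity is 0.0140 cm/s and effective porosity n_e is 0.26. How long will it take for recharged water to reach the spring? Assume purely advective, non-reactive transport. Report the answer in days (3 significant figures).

1030 days

Hydraulic gradient i = (316.03 − 315.89) / 52.4 = 0.14 / 52.4 = 0.002672
K = 0.0140 cm/s × 864 = 12.10 m/d
Specific discharge q = 12.10 × 0.002672 = 0.03232 m/d
Average linear velocity = 0.03232 / 0.26 = 0.1243 m/d
t = L / v = 128 / 0.1243 = 1030 d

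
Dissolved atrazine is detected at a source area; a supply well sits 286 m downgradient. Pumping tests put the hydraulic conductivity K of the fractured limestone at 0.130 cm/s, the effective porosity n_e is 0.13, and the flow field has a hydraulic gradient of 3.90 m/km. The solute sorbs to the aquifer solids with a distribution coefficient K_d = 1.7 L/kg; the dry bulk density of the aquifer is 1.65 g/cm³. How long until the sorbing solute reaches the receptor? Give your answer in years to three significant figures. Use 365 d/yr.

5.25 years

K = 0.130 cm/s × 864 = 112.3 m/d
Darcy flux q = K·i = 112.3 × 0.0039 = 0.4380 m/d
v_s = q/n_e = 0.4380/0.13 = 3.370 m/d
Retardation R = 1 + ρ_b·K_d/n = 1 + 1.65×1.7/0.13 = 22.58
Contaminant velocity v_c = v/R = 3.370/22.58 = 0.1492 m/d
t = L/v_c = 286/0.1492 = 1916 d
   = 1916/365 = 5.25 yr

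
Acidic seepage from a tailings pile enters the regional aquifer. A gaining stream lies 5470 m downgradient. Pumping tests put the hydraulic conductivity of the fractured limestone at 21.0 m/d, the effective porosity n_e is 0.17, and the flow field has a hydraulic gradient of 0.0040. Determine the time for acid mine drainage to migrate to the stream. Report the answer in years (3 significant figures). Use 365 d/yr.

30.3 years

Specific discharge q = 21.0 × 0.0040 = 0.08400 m/d
Average linear velocity = 0.08400 / 0.17 = 0.4941 m/d
t = L / v = 5470 / 0.4941 = 11070 d
   = 11070 / 365 = 30.3 yr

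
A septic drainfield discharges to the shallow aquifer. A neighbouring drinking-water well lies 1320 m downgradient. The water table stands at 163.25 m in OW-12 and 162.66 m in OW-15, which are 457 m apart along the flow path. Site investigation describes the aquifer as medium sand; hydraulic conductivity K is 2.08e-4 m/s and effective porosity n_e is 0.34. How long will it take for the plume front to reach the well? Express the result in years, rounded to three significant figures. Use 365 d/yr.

Hydraulic gradient i = (163.25 − 162.66) / 457 = 0.59 / 457 = 0.001291
K = 2.08e-4 m/s × 86400 s/d = 17.97 m/d
Specific discharge q = 17.97 × 0.001291 = 0.02320 m/d
Seepage velocity v = q / n = 0.02320 / 0.34 = 0.06824 m/d
t = L / v = 1320 / 0.06824 = 19340 d
   = 19340 / 365 = 53.0 yr

53.0 years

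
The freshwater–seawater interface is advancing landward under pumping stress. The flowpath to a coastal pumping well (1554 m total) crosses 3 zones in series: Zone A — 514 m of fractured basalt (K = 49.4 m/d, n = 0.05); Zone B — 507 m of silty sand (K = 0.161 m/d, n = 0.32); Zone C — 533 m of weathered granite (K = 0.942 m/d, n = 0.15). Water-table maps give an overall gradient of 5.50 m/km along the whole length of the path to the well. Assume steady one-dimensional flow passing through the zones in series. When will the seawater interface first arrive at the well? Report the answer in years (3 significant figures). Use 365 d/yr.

320 years

Steady 1-D flow in series ⇒ the Darcy flux q is identical in every zone and the zone head losses add (resistances L/K in series).
Σ(L/K) = 514/49.4 + 507/0.161 + 533/0.942 = 10.40 + 3149 + 565.8 = 3725 d
K_eq = L_total / Σ(L/K) = 1554 / 3725 = 0.4171 m/d
q = K_eq · i = 0.4171 × 0.0055 = 0.002294 m/d (same in every zone)
Zone A: v = q/n = 0.002294/0.05 = 0.04589 m/d → t_A = 514/0.04589 = 11200 d
Zone B: v = q/n = 0.002294/0.32 = 0.007170 m/d → t_B = 507/0.007170 = 70710 d
Zone C: v = q/n = 0.002294/0.15 = 0.01530 m/d → t_C = 533/0.01530 = 34850 d
Total t = 11200 + 70710 + 34850 = 116800 d
   = 116800 / 365 = 320 yr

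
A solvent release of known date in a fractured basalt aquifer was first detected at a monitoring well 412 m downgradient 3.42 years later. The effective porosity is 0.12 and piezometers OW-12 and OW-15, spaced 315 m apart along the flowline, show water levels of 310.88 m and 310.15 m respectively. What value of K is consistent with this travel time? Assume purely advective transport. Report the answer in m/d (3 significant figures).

17.1 m/d

Hydraulic gradient i = (310.88 − 310.15) / 315 = 0.73 / 315 = 0.002317
t = 3.42 years = 1248 d
v = L / t = 412 / 1248 = 0.3300 m/d
K = v · n / i = 0.3300 × 0.12 / 0.002317 = 17.1 m/d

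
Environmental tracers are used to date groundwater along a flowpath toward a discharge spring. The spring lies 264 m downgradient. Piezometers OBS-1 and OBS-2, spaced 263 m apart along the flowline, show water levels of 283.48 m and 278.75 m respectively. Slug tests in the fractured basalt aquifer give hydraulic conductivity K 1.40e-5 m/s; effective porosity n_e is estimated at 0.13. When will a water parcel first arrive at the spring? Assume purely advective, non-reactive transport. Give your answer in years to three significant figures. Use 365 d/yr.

Hydraulic gradient i = (283.48 − 278.75) / 263 = 4.73 / 263 = 0.01798
K = 1.40e-5 m/s × 86400 s/d = 1.210 m/d
Specific discharge q = 1.210 × 0.01798 = 0.02175 m/d
Average linear velocity = 0.02175 / 0.13 = 0.1673 m/d
t = L / v = 264 / 0.1673 = 1578 d
   = 1578 / 365 = 4.32 yr

4.32 years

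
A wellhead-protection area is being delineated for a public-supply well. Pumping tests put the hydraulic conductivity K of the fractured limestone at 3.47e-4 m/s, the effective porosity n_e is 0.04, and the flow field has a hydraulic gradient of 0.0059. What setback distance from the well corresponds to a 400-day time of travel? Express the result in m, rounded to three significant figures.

K = 3.47e-4 m/s × 86400 s/d = 29.98 m/d
Specific discharge q = 29.98 × 0.0059 = 0.1769 m/d
Average linear velocity = 0.1769 / 0.04 = 4.422 m/d
L = v × T = 4.422 × 400 = 1769 m

1770 m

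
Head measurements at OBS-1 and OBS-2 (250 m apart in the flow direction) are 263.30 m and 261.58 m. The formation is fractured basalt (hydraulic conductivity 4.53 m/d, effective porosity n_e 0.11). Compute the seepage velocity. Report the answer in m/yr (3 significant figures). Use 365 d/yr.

Hydraulic gradient i = (263.30 − 261.58) / 250 = 1.72 / 250 = 0.006880
Darcy flux q = K·i = 4.53 × 0.006880 = 0.03117 m/d
v = Ki/n = 4.53·0.006880/0.11 = 0.2833 m/d
   = 0.2833 × 365 = 103 m/yr

103 m/yr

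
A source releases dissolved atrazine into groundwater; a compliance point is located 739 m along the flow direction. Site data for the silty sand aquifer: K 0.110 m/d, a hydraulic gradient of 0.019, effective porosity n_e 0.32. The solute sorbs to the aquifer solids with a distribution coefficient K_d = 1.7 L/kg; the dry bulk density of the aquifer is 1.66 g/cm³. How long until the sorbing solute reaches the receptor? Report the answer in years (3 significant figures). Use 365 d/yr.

3040 years

Darcy flux q = K·i = 0.110 × 0.019 = 0.002090 m/d
Seepage velocity v = q / n = 0.002090 / 0.32 = 0.006531 m/d
Retardation R = 1 + ρ_b·K_d/n = 1 + 1.66×1.7/0.32 = 9.819
Contaminant velocity v_c = v/R = 0.006531/9.819 = 6.652e-4 m/d
t = L/v_c = 739/6.652e-4 = 1.111e6 d
   = 1.111e6/365 = 3040 yr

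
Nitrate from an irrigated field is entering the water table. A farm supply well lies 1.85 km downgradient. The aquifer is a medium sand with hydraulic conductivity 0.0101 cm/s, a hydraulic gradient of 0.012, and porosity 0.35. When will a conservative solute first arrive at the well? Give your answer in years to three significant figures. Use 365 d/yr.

16.9 years

K = 0.0101 cm/s × 864 = 8.726 m/d
Specific discharge q = 8.726 × 0.012 = 0.1047 m/d
Average linear velocity = 0.1047 / 0.35 = 0.2992 m/d
L = 1.85 km = 1850 m
t = L / v = 1850 / 0.2992 = 6183 d
   = 6183 / 365 = 16.9 yr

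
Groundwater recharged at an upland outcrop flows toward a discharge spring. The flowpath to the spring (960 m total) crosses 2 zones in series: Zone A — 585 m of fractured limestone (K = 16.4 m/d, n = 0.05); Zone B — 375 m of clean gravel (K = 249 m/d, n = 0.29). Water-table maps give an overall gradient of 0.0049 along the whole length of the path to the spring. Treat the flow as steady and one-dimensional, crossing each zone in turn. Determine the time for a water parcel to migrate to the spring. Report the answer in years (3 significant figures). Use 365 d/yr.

2.99 years

Continuity: the same q passes through each zone, so ΔH = q·Σ(L_j/K_j) — the zones act as resistances in series.
Σ(L/K) = 585/16.4 + 375/249 = 35.67 + 1.506 = 37.18 d
K_eq = L_total / Σ(L/K) = 960 / 37.18 = 25.82 m/d
q = K_eq · i = 25.82 × 0.0049 = 0.1265 m/d (same in every zone)
Zone A: v = q/n = 0.1265/0.05 = 2.531 m/d → t_A = 585/2.531 = 231.2 d
Zone B: v = q/n = 0.1265/0.29 = 0.4363 m/d → t_B = 375/0.4363 = 859.5 d
Total t = 231.2 + 859.5 = 1091 d
   = 1091 / 365 = 2.99 yr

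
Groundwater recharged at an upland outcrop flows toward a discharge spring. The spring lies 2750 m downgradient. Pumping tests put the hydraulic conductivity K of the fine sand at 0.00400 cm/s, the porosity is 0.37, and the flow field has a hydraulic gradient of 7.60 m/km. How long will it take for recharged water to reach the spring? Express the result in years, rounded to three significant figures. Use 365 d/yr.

106 years

K = 0.00400 cm/s × 864 = 3.456 m/d
Specific discharge q = 3.456 × 0.0076 = 0.02627 m/d
Seepage velocity v = q / n = 0.02627 / 0.37 = 0.07099 m/d
t = L / v = 2750 / 0.07099 = 38740 d
   = 38740 / 365 = 106 yr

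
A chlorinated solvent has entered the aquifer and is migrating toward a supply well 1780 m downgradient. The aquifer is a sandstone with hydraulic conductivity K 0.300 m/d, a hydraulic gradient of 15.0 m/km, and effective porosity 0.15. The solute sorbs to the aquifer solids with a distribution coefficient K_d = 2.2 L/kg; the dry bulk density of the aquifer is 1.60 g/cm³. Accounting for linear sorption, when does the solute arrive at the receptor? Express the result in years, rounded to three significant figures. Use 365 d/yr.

3980 years

q = Ki = 0.300 × 0.015 = 0.004500 m/d
v_s = q/n_e = 0.004500/0.15 = 0.03000 m/d
Retardation R = 1 + ρ_b·K_d/n = 1 + 1.60×2.2/0.15 = 24.47
Contaminant velocity v_c = v/R = 0.03000/24.47 = 0.001226 m/d
t = L/v_c = 1780/0.001226 = 1.452e6 d
   = 1.452e6/365 = 3980 yr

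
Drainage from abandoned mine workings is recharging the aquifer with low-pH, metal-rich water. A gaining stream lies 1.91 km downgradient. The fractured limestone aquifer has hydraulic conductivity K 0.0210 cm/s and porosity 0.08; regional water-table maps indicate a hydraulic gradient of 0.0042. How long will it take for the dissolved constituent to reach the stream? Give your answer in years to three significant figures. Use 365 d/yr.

K = 0.0210 cm/s × 864 = 18.14 m/d
q = Ki = 18.14 × 0.0042 = 0.07620 m/d
Average linear velocity = 0.07620 / 0.08 = 0.9526 m/d
L = 1.91 km = 1910 m
t = L / v = 1910 / 0.9526 = 2005 d
   = 2005 / 365 = 5.49 yr

5.49 years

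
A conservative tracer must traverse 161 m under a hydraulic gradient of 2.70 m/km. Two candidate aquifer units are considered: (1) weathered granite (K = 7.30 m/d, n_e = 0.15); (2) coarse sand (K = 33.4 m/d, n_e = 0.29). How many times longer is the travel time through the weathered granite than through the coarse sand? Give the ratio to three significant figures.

2.37

Unit 1 (weathered granite): v = 7.30×0.0027/0.15 = 0.1314 m/d, t = 161/0.1314 = 1225 d
Unit 2 (coarse sand): v = 33.4×0.0027/0.29 = 0.3110 m/d, t = 161/0.3110 = 517.7 d
t(weathered granite) / t(coarse sand) = 1225/517.7 = 2.37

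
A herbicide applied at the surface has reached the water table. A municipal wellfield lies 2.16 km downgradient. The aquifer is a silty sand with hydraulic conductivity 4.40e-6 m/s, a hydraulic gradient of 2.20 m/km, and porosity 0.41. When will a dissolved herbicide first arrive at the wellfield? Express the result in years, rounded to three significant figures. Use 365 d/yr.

2900 years

K = 4.40e-6 m/s × 86400 s/d = 0.3802 m/d
Darcy flux q = K·i = 0.3802 × 0.0022 = 8.364e-4 m/d
v_s = q/n_e = 8.364e-4/0.41 = 0.002040 m/d
L = 2.16 km = 2160 m
t = L / v = 2160 / 0.002040 = 1.059e6 d
   = 1.059e6 / 365 = 2900 yr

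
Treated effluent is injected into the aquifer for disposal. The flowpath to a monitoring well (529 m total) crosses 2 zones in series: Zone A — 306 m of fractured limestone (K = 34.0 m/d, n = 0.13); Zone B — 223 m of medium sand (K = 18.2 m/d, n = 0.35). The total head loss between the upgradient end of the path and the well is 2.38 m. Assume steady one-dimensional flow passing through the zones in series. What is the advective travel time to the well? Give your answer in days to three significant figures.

Steady 1-D flow in series ⇒ the Darcy flux q is identical in every zone and the zone head losses add (resistances L/K in series).
Σ(L/K) = 306/34.0 + 223/18.2 = 9.000 + 12.25 = 21.25 d
q = ΔH / Σ(L/K) = 2.38 / 21.25 = 0.1120 m/d (same in every zone)
Zone A: v = q/n = 0.1120/0.13 = 0.8614 m/d → t_A = 306/0.8614 = 355.2 d
Zone B: v = q/n = 0.1120/0.35 = 0.3200 m/d → t_B = 223/0.3200 = 697.0 d
Total t = 355.2 + 697.0 = 1052 d

1050 days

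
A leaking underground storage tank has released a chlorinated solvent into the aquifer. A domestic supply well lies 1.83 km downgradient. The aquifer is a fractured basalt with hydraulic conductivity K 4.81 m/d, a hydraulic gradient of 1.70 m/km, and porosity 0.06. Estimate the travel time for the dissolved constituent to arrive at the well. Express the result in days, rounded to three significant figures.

13400 days

Darcy flux q = K·i = 4.81 × 0.0017 = 0.008177 m/d
v = Ki/n = 4.81·0.0017/0.06 = 0.1363 m/d
L = 1.83 km = 1830 m
t = L / v = 1830 / 0.1363 = 13430 d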